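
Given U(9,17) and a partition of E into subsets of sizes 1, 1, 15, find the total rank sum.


r(Ai) = min(|Ai|, 9) for each part.
Sum = min(1,9) + min(1,9) + min(15,9)
    = 1 + 1 + 9
    = 11.

11


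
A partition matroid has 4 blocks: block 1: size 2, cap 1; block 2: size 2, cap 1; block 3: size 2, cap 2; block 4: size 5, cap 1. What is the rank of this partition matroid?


Rank of a partition matroid = sum of min(|Si|, ci) for each block.
= min(2,1) + min(2,1) + min(2,2) + min(5,1)
= 1 + 1 + 2 + 1
= 5.

5


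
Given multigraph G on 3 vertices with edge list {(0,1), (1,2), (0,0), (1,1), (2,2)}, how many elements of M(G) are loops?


In a graphic matroid, a loop is a self-loop edge (u,u) with rank 0.
Examining all 5 edges for self-loops...
Self-loops found: (0,0), (1,1), (2,2)
Number of loops = 3.

3


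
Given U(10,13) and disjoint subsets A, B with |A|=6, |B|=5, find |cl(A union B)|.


|A union B| = 6 + 5 = 11 (disjoint).
In U(10,13), cl(S) = S if |S| < 10, else cl(S) = E.
Since 11 >= 10, cl(A union B) = E.
|cl(A union B)| = 13.

13


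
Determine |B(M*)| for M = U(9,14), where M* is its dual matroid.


The dual of U(r,n) is U(n-r, n) = U(5,14).
Bases of U(5,14) are all (5)-element subsets.
|B(M*)| = (14 choose 5) = 2002.

2002


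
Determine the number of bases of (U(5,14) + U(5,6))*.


(M1+M2)* = M1* + M2*.
M1* = U(9,14), bases: C(14,9) = 2002.
M2* = U(1,6), bases: C(6,1) = 6.
|B(M*)| = 2002 * 6 = 12012.

12012


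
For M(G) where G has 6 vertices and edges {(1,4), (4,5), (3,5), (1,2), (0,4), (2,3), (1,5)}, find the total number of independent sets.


An independent set in a graphic matroid is an acyclic edge subset.
G has 6 vertices and 7 edges.
Enumerate all 2^7 = 128 subsets, checking for acyclicity.
Total independent sets = 104.

104


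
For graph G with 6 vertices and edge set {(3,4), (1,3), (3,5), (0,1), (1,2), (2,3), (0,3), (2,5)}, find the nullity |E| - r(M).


Cycle rank (nullity) = |E| - r(M) = |E| - (|V| - c).
|E| = 8, |V| = 6, c = 1.
Nullity = 8 - (6 - 1) = 8 - 5 = 3.

3


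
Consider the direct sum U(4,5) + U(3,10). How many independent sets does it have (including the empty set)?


For a direct sum, |I(M1+M2)| = |I(M1)| * |I(M2)|.
|I(U(4,5))| = sum C(5,k) for k=0..4 = 31.
|I(U(3,10))| = sum C(10,k) for k=0..3 = 176.
Total = 31 * 176 = 5456.

5456


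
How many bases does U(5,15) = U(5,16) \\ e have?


Deleting e from U(5,16) gives U(5,15) since n > r.
Bases of U(5,15) = (15 choose 5) = 3003.

3003


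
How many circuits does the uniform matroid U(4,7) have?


In U(4,7), circuits are the (5)-element subsets.
Any set of 5 elements is dependent, and removing any one element gives
an independent set of size 4, so it is a minimal dependent set.
Number of circuits = C(7,5) = 21.

21


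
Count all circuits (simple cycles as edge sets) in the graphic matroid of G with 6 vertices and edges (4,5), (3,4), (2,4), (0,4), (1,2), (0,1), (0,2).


A circuit in a graphic matroid = edge set of a simple cycle.
G has 6 vertices and 7 edges.
Enumerating all minimal edge subsets forming cycles...
Total circuits found: 3.

3


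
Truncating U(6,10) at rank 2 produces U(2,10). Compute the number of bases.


Truncating U(6,10) to rank 2 gives U(2,10).
Bases of U(2,10) are all 2-element subsets of 10 elements.
Number of bases = C(10,2) = 10! / (2! * 8!) = 45.

45


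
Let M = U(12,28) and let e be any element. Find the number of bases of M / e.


Contracting e from U(12,28) gives U(11,27).
Bases of U(11,27) = (27 choose 11) = 13037895.

13037895


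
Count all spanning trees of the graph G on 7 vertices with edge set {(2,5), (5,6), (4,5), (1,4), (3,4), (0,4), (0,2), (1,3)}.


By Kirchhoff's matrix tree theorem, the number of spanning trees equals
the determinant of any cofactor of the Laplacian matrix L.
G has 7 vertices and 8 edges.
Computing the (6 x 6) cofactor determinant gives 12.

12


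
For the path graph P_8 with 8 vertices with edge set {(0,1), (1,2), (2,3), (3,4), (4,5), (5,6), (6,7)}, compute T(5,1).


A path on 8 vertices is a tree with 7 edges.
T(x,y) = x^(7) for any tree.
T(5,1) = 5^7 = 78125.

78125


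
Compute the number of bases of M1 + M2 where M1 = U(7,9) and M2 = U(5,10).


Bases of a direct sum M1 + M2: |B| = |B(M1)| * |B(M2)|.
|B(U(7,9))| = C(9,7) = 36.
|B(U(5,10))| = C(10,5) = 252.
Total bases = 36 * 252 = 9072.

9072


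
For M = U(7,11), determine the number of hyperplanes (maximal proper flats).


Hyperplanes of U(7,11) are flats of rank 6.
In a uniform matroid, these are exactly the (6)-element subsets.
Count = C(11,6) = 11! / (6! * 5!) = 462.

462


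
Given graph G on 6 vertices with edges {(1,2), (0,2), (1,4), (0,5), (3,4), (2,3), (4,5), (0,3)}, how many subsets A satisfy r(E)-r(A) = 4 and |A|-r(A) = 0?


R(x,y) = sum over A in 2^E of x^(r(E)-r(A)) * y^(|A|-r(A)).
G has 6 vertices, 8 edges. r(E) = 5.
Enumerate all 2^8 = 256 subsets.
Count subsets with r(E)-r(A)=4 and |A|-r(A)=0: 8.

8


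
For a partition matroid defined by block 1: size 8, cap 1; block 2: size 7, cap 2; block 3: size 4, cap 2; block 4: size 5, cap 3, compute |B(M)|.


A basis picks exactly ci elements from block i.
Number of bases = product of C(|Si|, ci).
= C(8,1) * C(7,2) * C(4,2) * C(5,3)
= 8 * 21 * 6 * 10
= 10080.

10080


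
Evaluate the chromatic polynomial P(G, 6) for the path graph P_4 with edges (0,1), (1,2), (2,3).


P(P_4, k) = k * (k-1)^(3).
P(6) = 6 * 5^3 = 6 * 125 = 750.

750


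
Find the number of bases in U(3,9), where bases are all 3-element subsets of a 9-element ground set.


Bases of U(3,9) are all 3-element subsets of the 9-element ground set.
Number of bases = C(9,3).
(9 choose 3) = 84.

84


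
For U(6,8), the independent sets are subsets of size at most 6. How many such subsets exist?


Independent sets of U(6,8) are all subsets of size <= 6.
Count = C(8,0) + C(8,1) + C(8,2) + C(8,3) + C(8,4) + C(8,5) + C(8,6)
     = 1 + 8 + 28 + 56 + 70 + 56 + 28
     = 247.

247


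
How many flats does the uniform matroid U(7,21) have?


Flats of U(7,21): every subset of size < 7 is a flat, plus E itself.
Count = C(21,0) + C(21,1) + C(21,2) + C(21,3) + C(21,4) + C(21,5) + C(21,6) + 1
     = 1 + 21 + 210 + 1330 + 5985 + 20349 + 54264 + 1
     = 82161.

82161


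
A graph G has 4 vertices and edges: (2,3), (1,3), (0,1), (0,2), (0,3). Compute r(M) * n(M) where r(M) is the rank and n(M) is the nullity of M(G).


r(M) = |V| - c = 4 - 1 = 3.
nullity = |E| - r(M) = 5 - 3 = 2.
Product = 3 * 2 = 6.

6


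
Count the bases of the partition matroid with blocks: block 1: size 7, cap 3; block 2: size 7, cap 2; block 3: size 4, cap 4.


A basis picks exactly ci elements from block i.
Number of bases = product of C(|Si|, ci).
= C(7,3) * C(7,2) * C(4,4)
= 35 * 21 * 1
= 735.

735


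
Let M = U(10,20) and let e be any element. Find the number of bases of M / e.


Contracting e from U(10,20) gives U(9,19).
Bases of U(9,19) = (19 choose 9) = 92378.

92378


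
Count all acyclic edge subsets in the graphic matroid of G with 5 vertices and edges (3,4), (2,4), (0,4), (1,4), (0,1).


An independent set in a graphic matroid is an acyclic edge subset.
G has 5 vertices and 5 edges.
Enumerate all 2^5 = 32 subsets, checking for acyclicity.
Total independent sets = 28.

28


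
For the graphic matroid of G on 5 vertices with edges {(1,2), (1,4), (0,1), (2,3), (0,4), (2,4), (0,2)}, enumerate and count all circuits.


A circuit in a graphic matroid = edge set of a simple cycle.
G has 5 vertices and 7 edges.
Enumerating all minimal edge subsets forming cycles...
Total circuits found: 7.

7


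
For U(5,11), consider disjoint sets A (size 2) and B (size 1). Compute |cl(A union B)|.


|A union B| = 2 + 1 = 3 (disjoint).
In U(5,11), cl(S) = S if |S| < 5, else cl(S) = E.
Since 3 < 5, cl(A union B) = A union B.
|cl(A union B)| = 3.

3


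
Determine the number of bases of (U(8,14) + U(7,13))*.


(M1+M2)* = M1* + M2*.
M1* = U(6,14), bases: C(14,6) = 3003.
M2* = U(6,13), bases: C(13,6) = 1716.
|B(M*)| = 3003 * 1716 = 5153148.

5153148


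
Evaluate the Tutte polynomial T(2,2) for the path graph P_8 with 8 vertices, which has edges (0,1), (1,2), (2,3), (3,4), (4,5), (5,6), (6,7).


A path on 8 vertices is a tree with 7 edges.
T(x,y) = x^(7) for any tree.
T(2,2) = 2^7 = 128.

128


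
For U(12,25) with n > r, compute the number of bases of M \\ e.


Deleting e from U(12,25) gives U(12,24) since n > r.
Bases of U(12,24) = (24 choose 12) = 2704156.

2704156


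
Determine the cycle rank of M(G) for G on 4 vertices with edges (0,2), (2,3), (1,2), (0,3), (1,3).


Cycle rank (nullity) = |E| - r(M) = |E| - (|V| - c).
|E| = 5, |V| = 4, c = 1.
Nullity = 5 - (4 - 1) = 5 - 3 = 2.

2


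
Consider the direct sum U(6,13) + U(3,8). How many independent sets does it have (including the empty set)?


For a direct sum, |I(M1+M2)| = |I(M1)| * |I(M2)|.
|I(U(6,13))| = sum C(13,k) for k=0..6 = 4096.
|I(U(3,8))| = sum C(8,k) for k=0..3 = 93.
Total = 4096 * 93 = 380928.

380928


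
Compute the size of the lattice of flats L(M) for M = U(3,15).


Flats of U(3,15): every subset of size < 3 is a flat, plus E itself.
Count = C(15,0) + C(15,1) + C(15,2) + 1
     = 1 + 15 + 105 + 1
     = 122.

122


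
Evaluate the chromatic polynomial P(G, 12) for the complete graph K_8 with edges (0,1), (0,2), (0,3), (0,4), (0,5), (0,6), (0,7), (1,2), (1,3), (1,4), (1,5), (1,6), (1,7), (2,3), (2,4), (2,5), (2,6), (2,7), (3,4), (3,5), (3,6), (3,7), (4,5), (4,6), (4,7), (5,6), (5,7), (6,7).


P(K_8, k) = k(k-1)(k-2)...(k-7).
P(12) = (12) * (11) * (10) * (9) * (8) * (7) * (6) * (5) = 19958400.

19958400


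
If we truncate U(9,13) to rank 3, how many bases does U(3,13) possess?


Truncating U(9,13) to rank 3 gives U(3,13).
Bases of U(3,13) are all 3-element subsets of 13 elements.
Number of bases = C(13,3) = (13 * 12 * 11) / (1 * 2 * 3) = 286.

286


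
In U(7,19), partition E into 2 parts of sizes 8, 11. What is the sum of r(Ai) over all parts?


r(Ai) = min(|Ai|, 7) for each part.
Sum = min(8,7) + min(11,7)
    = 7 + 7
    = 14.

14


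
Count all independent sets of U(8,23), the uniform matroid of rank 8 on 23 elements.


Independent sets of U(8,23) are all subsets of size <= 8.
Count = (23 choose 0) + (23 choose 1) + (23 choose 2) + (23 choose 3) + (23 choose 4) + (23 choose 5) + (23 choose 6) + (23 choose 7) + (23 choose 8)
     = 1 + 23 + 253 + 1771 + 8855 + 33649 + 100947 + 245157 + 490314
     = 880970.

880970


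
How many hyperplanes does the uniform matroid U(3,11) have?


Hyperplanes of U(3,11) are flats of rank 2.
In a uniform matroid, these are exactly the (2)-element subsets.
Count = (11 choose 2) = 55.

55


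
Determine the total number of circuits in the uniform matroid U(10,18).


In U(10,18), circuits are the (11)-element subsets.
Any set of 11 elements is dependent, and removing any one element gives
an independent set of size 10, so it is a minimal dependent set.
Number of circuits = C(18,11) = 31824.

31824


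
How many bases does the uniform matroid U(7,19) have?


Bases of U(7,19) are all 7-element subsets of the 19-element ground set.
Number of bases = C(19,7).
C(19,7) = 19! / (7! * 12!) = 50388.

50388


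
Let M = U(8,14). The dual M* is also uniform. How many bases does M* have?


The dual of U(r,n) is U(n-r, n) = U(6,14).
Bases of U(6,14) are all (6)-element subsets.
|B(M*)| = C(14,6) = 3003.

3003


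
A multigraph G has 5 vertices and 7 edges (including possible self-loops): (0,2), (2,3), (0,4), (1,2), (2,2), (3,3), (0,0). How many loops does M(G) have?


In a graphic matroid, a loop is a self-loop edge (u,u) with rank 0.
Examining all 7 edges for self-loops...
Self-loops found: (2,2), (3,3), (0,0)
Number of loops = 3.

3


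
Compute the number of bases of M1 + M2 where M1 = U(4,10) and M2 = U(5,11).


Bases of a direct sum M1 + M2: |B| = |B(M1)| * |B(M2)|.
|B(U(4,10))| = C(10,4) = 210.
|B(U(5,11))| = C(11,5) = 462.
Total bases = 210 * 462 = 97020.

97020


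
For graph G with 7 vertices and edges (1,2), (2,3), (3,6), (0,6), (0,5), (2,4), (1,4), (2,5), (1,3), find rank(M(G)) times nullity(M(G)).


r(M) = |V| - c = 7 - 1 = 6.
nullity = |E| - r(M) = 9 - 6 = 3.
Product = 6 * 3 = 18.

18


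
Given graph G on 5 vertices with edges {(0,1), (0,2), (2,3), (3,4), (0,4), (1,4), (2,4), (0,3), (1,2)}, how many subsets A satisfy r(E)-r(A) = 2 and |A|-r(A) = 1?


R(x,y) = sum over A in 2^E of x^(r(E)-r(A)) * y^(|A|-r(A)).
G has 5 vertices, 9 edges. r(E) = 4.
Enumerate all 2^9 = 512 subsets.
Count subsets with r(E)-r(A)=2 and |A|-r(A)=1: 7.

7


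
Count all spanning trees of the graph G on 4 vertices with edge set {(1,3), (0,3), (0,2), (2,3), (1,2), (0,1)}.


By Kirchhoff's matrix tree theorem, the number of spanning trees equals
the determinant of any cofactor of the Laplacian matrix L.
G has 4 vertices and 6 edges.
Computing the (3 x 3) cofactor determinant gives 16.

16


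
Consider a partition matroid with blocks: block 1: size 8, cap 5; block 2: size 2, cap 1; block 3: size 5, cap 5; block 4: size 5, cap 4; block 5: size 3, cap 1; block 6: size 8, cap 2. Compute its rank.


Rank of a partition matroid = sum of min(|Si|, ci) for each block.
= min(8,5) + min(2,1) + min(5,5) + min(5,4) + min(3,1) + min(8,2)
= 5 + 1 + 5 + 4 + 1 + 2
= 18.

18


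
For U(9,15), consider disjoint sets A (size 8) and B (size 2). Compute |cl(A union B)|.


|A union B| = 8 + 2 = 10 (disjoint).
In U(9,15), cl(S) = S if |S| < 9, else cl(S) = E.
Since 10 >= 9, cl(A union B) = E.
|cl(A union B)| = 15.

15


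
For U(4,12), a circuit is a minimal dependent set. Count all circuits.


In U(4,12), circuits are the (5)-element subsets.
Any set of 5 elements is dependent, and removing any one element gives
an independent set of size 4, so it is a minimal dependent set.
Number of circuits = C(12,5) = 792.

792


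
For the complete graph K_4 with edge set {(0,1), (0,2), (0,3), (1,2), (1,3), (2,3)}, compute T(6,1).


T(K_4; x,y) = x^3 + 3x^2 + 4xy + 2x + y^3 + 3y^2 + 2y.
Substituting x=6, y=1:
= 216 + 108 + 24 + 12 + 1 + 3 + 2
= 366.

366


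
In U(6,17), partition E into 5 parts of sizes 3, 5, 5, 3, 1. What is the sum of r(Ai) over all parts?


r(Ai) = min(|Ai|, 6) for each part.
Sum = min(3,6) + min(5,6) + min(5,6) + min(3,6) + min(1,6)
    = 3 + 5 + 5 + 3 + 1
    = 17.

17


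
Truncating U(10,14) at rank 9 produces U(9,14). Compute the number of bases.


Truncating U(10,14) to rank 9 gives U(9,14).
Bases of U(9,14) are all 9-element subsets of 14 elements.
Number of bases = C(14,9) = 2002.

2002


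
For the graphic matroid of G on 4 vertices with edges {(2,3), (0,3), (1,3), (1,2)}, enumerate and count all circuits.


A circuit in a graphic matroid = edge set of a simple cycle.
G has 4 vertices and 4 edges.
Enumerating all minimal edge subsets forming cycles...
Total circuits found: 1.

1


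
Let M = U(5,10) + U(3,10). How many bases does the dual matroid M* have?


(M1+M2)* = M1* + M2*.
M1* = U(5,10), bases: C(10,5) = 252.
M2* = U(7,10), bases: C(10,7) = 120.
|B(M*)| = 252 * 120 = 30240.

30240


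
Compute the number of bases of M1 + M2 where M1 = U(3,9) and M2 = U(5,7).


Bases of a direct sum M1 + M2: |B| = |B(M1)| * |B(M2)|.
|B(U(3,9))| = C(9,3) = 84.
|B(U(5,7))| = C(7,5) = 21.
Total bases = 84 * 21 = 1764.

1764


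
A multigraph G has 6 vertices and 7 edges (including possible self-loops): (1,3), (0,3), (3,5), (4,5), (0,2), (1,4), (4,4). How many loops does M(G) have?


In a graphic matroid, a loop is a self-loop edge (u,u) with rank 0.
Examining all 7 edges for self-loops...
Self-loops found: (4,4)
Number of loops = 1.

1


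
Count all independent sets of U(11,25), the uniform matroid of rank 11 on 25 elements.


Independent sets of U(11,25) are all subsets of size <= 11.
Count = C(25,0) + C(25,1) + C(25,2) + C(25,3) + C(25,4) + C(25,5) + C(25,6) + C(25,7) + C(25,8) + C(25,9) + C(25,10) + C(25,11)
     = 1 + 25 + 300 + 2300 + 12650 + 53130 + 177100 + 480700 + 1081575 + 2042975 + 3268760 + 4457400
     = 11576916.

11576916


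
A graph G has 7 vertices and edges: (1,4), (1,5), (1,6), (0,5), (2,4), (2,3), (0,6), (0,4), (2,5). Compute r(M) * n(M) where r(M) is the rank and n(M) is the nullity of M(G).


r(M) = |V| - c = 7 - 1 = 6.
nullity = |E| - r(M) = 9 - 6 = 3.
Product = 6 * 3 = 18.

18


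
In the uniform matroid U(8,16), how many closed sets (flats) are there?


Flats of U(8,16): every subset of size < 8 is a flat, plus E itself.
Count = C(16,0) + C(16,1) + C(16,2) + C(16,3) + C(16,4) + C(16,5) + C(16,6) + C(16,7) + 1
     = 1 + 16 + 120 + 560 + 1820 + 4368 + 8008 + 11440 + 1
     = 26334.

26334


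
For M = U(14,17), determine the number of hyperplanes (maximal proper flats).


Hyperplanes of U(14,17) are flats of rank 13.
In a uniform matroid, these are exactly the (13)-element subsets.
Count = C(17,13) = 17! / (13! * 4!) = 2380.

2380


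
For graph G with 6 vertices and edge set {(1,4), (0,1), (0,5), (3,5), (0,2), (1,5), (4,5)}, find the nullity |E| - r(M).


Cycle rank (nullity) = |E| - r(M) = |E| - (|V| - c).
|E| = 7, |V| = 6, c = 1.
Nullity = 7 - (6 - 1) = 7 - 5 = 2.

2


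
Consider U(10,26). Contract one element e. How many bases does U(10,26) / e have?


Contracting e from U(10,26) gives U(9,25).
Bases of U(9,25) = C(25,9) = 2042975.

2042975


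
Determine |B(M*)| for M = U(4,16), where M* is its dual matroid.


The dual of U(r,n) is U(n-r, n) = U(12,16).
Bases of U(12,16) are all (12)-element subsets.
|B(M*)| = C(16,12) = 1820.

1820


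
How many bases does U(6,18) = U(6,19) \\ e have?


Deleting e from U(6,19) gives U(6,18) since n > r.
Bases of U(6,18) = C(18,6) = 18564.

18564


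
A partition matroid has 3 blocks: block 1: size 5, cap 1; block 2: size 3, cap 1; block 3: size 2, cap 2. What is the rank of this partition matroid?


Rank of a partition matroid = sum of min(|Si|, ci) for each block.
= min(5,1) + min(3,1) + min(2,2)
= 1 + 1 + 2
= 4.

4


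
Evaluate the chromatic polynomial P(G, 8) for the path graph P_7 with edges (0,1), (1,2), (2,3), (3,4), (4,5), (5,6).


P(P_7, k) = k * (k-1)^(6).
P(8) = 8 * 7^6 = 8 * 117649 = 941192.

941192


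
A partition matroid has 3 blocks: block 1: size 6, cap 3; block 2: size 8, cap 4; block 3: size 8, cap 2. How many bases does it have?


A basis picks exactly ci elements from block i.
Number of bases = product of C(|Si|, ci).
= C(6,3) * C(8,4) * C(8,2)
= 20 * 70 * 28
= 39200.

39200


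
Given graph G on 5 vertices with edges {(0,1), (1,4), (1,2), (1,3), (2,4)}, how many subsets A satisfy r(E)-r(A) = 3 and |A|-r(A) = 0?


R(x,y) = sum over A in 2^E of x^(r(E)-r(A)) * y^(|A|-r(A)).
G has 5 vertices, 5 edges. r(E) = 4.
Enumerate all 2^5 = 32 subsets.
Count subsets with r(E)-r(A)=3 and |A|-r(A)=0: 5.

5


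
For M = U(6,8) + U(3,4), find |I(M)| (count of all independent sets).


For a direct sum, |I(M1+M2)| = |I(M1)| * |I(M2)|.
|I(U(6,8))| = sum C(8,k) for k=0..6 = 247.
|I(U(3,4))| = sum C(4,k) for k=0..3 = 15.
Total = 247 * 15 = 3705.

3705


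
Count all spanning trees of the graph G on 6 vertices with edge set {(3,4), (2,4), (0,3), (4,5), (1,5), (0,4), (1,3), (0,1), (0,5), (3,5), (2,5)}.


By Kirchhoff's matrix tree theorem, the number of spanning trees equals
the determinant of any cofactor of the Laplacian matrix L.
G has 6 vertices and 11 edges.
Computing the (5 x 5) cofactor determinant gives 185.

185


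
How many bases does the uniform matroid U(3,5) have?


Bases of U(3,5) are all 3-element subsets of the 5-element ground set.
Number of bases = C(5,3).
(5 choose 3) = 10.

10


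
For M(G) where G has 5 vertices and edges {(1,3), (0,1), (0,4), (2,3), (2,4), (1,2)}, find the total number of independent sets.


An independent set in a graphic matroid is an acyclic edge subset.
G has 5 vertices and 6 edges.
Enumerate all 2^6 = 64 subsets, checking for acyclicity.
Total independent sets = 52.

52


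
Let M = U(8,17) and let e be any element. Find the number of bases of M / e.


Contracting e from U(8,17) gives U(7,16).
Bases of U(7,16) = C(16,7) = 16! / (7! * 9!) = 11440.

11440


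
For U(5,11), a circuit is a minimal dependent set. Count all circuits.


In U(5,11), circuits are the (6)-element subsets.
Any set of 6 elements is dependent, and removing any one element gives
an independent set of size 5, so it is a minimal dependent set.
Number of circuits = C(11,6) = 11! / (6! * 5!) = 462.

462


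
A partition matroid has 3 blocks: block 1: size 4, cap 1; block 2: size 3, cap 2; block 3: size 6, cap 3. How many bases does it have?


A basis picks exactly ci elements from block i.
Number of bases = product of C(|Si|, ci).
= C(4,1) * C(3,2) * C(6,3)
= 4 * 3 * 20
= 240.

240


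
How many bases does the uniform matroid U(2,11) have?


Bases of U(2,11) are all 2-element subsets of the 11-element ground set.
Number of bases = C(11,2).
C(11,2) = 11! / (2! * 9!) = 55.

55


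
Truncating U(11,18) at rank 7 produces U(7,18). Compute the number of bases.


Truncating U(11,18) to rank 7 gives U(7,18).
Bases of U(7,18) are all 7-element subsets of 18 elements.
Number of bases = (18 choose 7) = 31824.

31824


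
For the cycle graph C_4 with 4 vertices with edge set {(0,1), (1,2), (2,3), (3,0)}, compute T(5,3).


T(C_4; x,y) = x + x^2 + ... + x^(3) + y.
T(5,3) = 5^1 + 5^2 + 5^3 + 3
= 5 + 25 + 125 + 3
= 158.

158


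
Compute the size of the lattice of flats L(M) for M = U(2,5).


Flats of U(2,5): every subset of size < 2 is a flat, plus E itself.
Count = (5 choose 0) + (5 choose 1) + 1
     = 1 + 5 + 1
     = 7.

7


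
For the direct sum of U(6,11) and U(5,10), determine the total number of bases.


Bases of a direct sum M1 + M2: |B| = |B(M1)| * |B(M2)|.
|B(U(6,11))| = C(11,6) = 462.
|B(U(5,10))| = C(10,5) = 252.
Total bases = 462 * 252 = 116424.

116424


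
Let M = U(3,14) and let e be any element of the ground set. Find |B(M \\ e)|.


Deleting e from U(3,14) gives U(3,13) since n > r.
Bases of U(3,13) = C(13,3) = 13! / (3! * 10!) = 286.

286


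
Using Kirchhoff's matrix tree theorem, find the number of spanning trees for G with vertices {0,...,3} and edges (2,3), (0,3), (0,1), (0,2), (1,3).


By Kirchhoff's matrix tree theorem, the number of spanning trees equals
the determinant of any cofactor of the Laplacian matrix L.
G has 4 vertices and 5 edges.
Computing the (3 x 3) cofactor determinant gives 8.

8


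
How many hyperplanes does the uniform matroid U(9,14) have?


Hyperplanes of U(9,14) are flats of rank 8.
In a uniform matroid, these are exactly the (8)-element subsets.
Count = (14 choose 8) = 3003.

3003


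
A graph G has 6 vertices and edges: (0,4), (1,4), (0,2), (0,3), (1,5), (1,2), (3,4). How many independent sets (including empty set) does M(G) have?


An independent set in a graphic matroid is an acyclic edge subset.
G has 6 vertices and 7 edges.
Enumerate all 2^7 = 128 subsets, checking for acyclicity.
Total independent sets = 104.

104


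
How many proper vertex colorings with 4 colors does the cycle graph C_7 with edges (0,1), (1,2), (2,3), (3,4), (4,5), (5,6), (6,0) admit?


P(C_7, k) = (k-1)^7 + (-1)^7*(k-1).
P(4) = (3)^7 - 3
= 2187 - 3 = 2184.

2184


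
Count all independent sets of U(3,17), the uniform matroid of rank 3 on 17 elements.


Independent sets of U(3,17) are all subsets of size <= 3.
Count = (17 choose 0) + (17 choose 1) + (17 choose 2) + (17 choose 3)
     = 1 + 17 + 136 + 680
     = 834.

834


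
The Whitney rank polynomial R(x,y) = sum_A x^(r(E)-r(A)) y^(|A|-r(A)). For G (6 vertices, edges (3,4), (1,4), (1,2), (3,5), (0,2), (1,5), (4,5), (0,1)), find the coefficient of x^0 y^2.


R(x,y) = sum over A in 2^E of x^(r(E)-r(A)) * y^(|A|-r(A)).
G has 6 vertices, 8 edges. r(E) = 5.
Enumerate all 2^8 = 256 subsets.
Count subsets with r(E)-r(A)=0 and |A|-r(A)=2: 8.

8


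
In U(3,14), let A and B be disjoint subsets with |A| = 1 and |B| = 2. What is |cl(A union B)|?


|A union B| = 1 + 2 = 3 (disjoint).
In U(3,14), cl(S) = S if |S| < 3, else cl(S) = E.
Since 3 >= 3, cl(A union B) = E.
|cl(A union B)| = 14.

14


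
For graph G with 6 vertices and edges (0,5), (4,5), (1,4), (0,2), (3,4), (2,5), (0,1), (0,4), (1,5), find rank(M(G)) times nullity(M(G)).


r(M) = |V| - c = 6 - 1 = 5.
nullity = |E| - r(M) = 9 - 5 = 4.
Product = 5 * 4 = 20.

20


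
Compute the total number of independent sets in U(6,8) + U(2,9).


For a direct sum, |I(M1+M2)| = |I(M1)| * |I(M2)|.
|I(U(6,8))| = sum C(8,k) for k=0..6 = 247.
|I(U(2,9))| = sum C(9,k) for k=0..2 = 46.
Total = 247 * 46 = 11362.

11362


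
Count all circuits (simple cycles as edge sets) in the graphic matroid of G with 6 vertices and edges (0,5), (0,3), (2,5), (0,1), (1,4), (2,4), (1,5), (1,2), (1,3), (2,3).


A circuit in a graphic matroid = edge set of a simple cycle.
G has 6 vertices and 10 edges.
Enumerating all minimal edge subsets forming cycles...
Total circuits found: 20.

20


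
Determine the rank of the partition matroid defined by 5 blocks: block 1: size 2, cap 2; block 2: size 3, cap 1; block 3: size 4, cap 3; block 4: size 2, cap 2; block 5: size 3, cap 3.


Rank of a partition matroid = sum of min(|Si|, ci) for each block.
= min(2,2) + min(3,1) + min(4,3) + min(2,2) + min(3,3)
= 2 + 1 + 3 + 2 + 3
= 11.

11


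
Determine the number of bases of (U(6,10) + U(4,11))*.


(M1+M2)* = M1* + M2*.
M1* = U(4,10), bases: C(10,4) = 210.
M2* = U(7,11), bases: C(11,7) = 330.
|B(M*)| = 210 * 330 = 69300.

69300


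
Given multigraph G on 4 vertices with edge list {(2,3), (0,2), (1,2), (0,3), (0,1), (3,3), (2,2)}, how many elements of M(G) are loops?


In a graphic matroid, a loop is a self-loop edge (u,u) with rank 0.
Examining all 7 edges for self-loops...
Self-loops found: (3,3), (2,2)
Number of loops = 2.

2


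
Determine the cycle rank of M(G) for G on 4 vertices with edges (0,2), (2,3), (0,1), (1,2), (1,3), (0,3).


Cycle rank (nullity) = |E| - r(M) = |E| - (|V| - c).
|E| = 6, |V| = 4, c = 1.
Nullity = 6 - (4 - 1) = 6 - 3 = 3.

3


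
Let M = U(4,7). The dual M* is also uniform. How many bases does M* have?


The dual of U(r,n) is U(n-r, n) = U(3,7).
Bases of U(3,7) are all (3)-element subsets.
|B(M*)| = C(7,3) = (7 * 6 * 5) / (1 * 2 * 3) = 35.

35


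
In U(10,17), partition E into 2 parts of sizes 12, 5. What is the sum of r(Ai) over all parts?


r(Ai) = min(|Ai|, 10) for each part.
Sum = min(12,10) + min(5,10)
    = 10 + 5
    = 15.

15


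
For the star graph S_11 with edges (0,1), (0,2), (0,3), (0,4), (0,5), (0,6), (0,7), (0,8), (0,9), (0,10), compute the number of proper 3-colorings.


P(tree, k) = k * (k-1)^(10) for any tree on 11 vertices.
P(3) = 3 * 2^10 = 3 * 1024 = 3072.

3072


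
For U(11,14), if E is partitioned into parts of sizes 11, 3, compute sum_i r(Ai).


r(Ai) = min(|Ai|, 11) for each part.
Sum = min(11,11) + min(3,11)
    = 11 + 3
    = 14.

14


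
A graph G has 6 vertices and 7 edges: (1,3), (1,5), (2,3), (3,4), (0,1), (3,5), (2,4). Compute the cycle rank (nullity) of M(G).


Cycle rank (nullity) = |E| - r(M) = |E| - (|V| - c).
|E| = 7, |V| = 6, c = 1.
Nullity = 7 - (6 - 1) = 7 - 5 = 2.

2


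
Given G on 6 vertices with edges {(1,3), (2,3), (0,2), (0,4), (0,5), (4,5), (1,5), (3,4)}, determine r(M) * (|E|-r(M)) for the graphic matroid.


r(M) = |V| - c = 6 - 1 = 5.
nullity = |E| - r(M) = 8 - 5 = 3.
Product = 5 * 3 = 15.

15


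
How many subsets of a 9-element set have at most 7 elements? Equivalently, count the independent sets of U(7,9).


Independent sets of U(7,9) are all subsets of size <= 7.
Count = C(9,0) + C(9,1) + C(9,2) + C(9,3) + C(9,4) + C(9,5) + C(9,6) + C(9,7)
     = 1 + 9 + 36 + 84 + 126 + 126 + 84 + 36
     = 502.

502


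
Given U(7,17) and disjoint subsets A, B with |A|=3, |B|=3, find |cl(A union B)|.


|A union B| = 3 + 3 = 6 (disjoint).
In U(7,17), cl(S) = S if |S| < 7, else cl(S) = E.
Since 6 < 7, cl(A union B) = A union B.
|cl(A union B)| = 6.

6


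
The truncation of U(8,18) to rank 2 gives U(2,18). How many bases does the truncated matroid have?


Truncating U(8,18) to rank 2 gives U(2,18).
Bases of U(2,18) are all 2-element subsets of 18 elements.
Number of bases = C(18,2) = 18! / (2! * 16!) = 153.

153


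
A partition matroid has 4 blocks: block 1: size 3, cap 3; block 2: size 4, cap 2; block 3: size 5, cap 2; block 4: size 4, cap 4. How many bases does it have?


A basis picks exactly ci elements from block i.
Number of bases = product of C(|Si|, ci).
= C(3,3) * C(4,2) * C(5,2) * C(4,4)
= 1 * 6 * 10 * 1
= 60.

60


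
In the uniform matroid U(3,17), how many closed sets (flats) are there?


Flats of U(3,17): every subset of size < 3 is a flat, plus E itself.
Count = C(17,0) + C(17,1) + C(17,2) + 1
     = 1 + 17 + 136 + 1
     = 155.

155


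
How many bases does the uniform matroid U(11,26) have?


Bases of U(11,26) are all 11-element subsets of the 26-element ground set.
Number of bases = C(26,11).
C(26,11) = 7726160.

7726160


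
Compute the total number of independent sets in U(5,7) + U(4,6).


For a direct sum, |I(M1+M2)| = |I(M1)| * |I(M2)|.
|I(U(5,7))| = sum C(7,k) for k=0..5 = 120.
|I(U(4,6))| = sum C(6,k) for k=0..4 = 57.
Total = 120 * 57 = 6840.

6840


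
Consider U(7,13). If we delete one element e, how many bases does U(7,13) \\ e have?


Deleting e from U(7,13) gives U(7,12) since n > r.
Bases of U(7,12) = C(12,7) = 12! / (7! * 5!) = 792.

792


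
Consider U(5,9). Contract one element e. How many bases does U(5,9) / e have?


Contracting e from U(5,9) gives U(4,8).
Bases of U(4,8) = (8 choose 4) = 70.

70


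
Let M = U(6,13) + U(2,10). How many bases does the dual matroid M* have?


(M1+M2)* = M1* + M2*.
M1* = U(7,13), bases: C(13,7) = 1716.
M2* = U(8,10), bases: C(10,8) = 45.
|B(M*)| = 1716 * 45 = 77220.

77220


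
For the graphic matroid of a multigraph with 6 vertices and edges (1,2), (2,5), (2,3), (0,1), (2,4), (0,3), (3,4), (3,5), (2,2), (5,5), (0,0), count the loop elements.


In a graphic matroid, a loop is a self-loop edge (u,u) with rank 0.
Examining all 11 edges for self-loops...
Self-loops found: (2,2), (5,5), (0,0)
Number of loops = 3.

3


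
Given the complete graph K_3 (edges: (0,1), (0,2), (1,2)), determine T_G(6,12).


T(K_3; x,y) = x^2 + x + y.
T(6,12) = 36 + 6 + 12 = 54.

54


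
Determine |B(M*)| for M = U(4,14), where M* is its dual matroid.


The dual of U(r,n) is U(n-r, n) = U(10,14).
Bases of U(10,14) are all (10)-element subsets.
|B(M*)| = C(14,10) = 1001.

1001


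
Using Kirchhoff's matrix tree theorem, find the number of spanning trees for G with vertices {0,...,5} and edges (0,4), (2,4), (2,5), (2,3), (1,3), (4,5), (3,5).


By Kirchhoff's matrix tree theorem, the number of spanning trees equals
the determinant of any cofactor of the Laplacian matrix L.
G has 6 vertices and 7 edges.
Computing the (5 x 5) cofactor determinant gives 8.

8


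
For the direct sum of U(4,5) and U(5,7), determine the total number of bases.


Bases of a direct sum M1 + M2: |B| = |B(M1)| * |B(M2)|.
|B(U(4,5))| = C(5,4) = 5.
|B(U(5,7))| = C(7,5) = 21.
Total bases = 5 * 21 = 105.

105


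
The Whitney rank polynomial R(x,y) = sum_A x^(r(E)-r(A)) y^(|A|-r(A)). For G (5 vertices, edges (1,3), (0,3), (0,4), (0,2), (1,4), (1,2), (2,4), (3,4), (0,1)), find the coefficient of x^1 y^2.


R(x,y) = sum over A in 2^E of x^(r(E)-r(A)) * y^(|A|-r(A)).
G has 5 vertices, 9 edges. r(E) = 4.
Enumerate all 2^9 = 512 subsets.
Count subsets with r(E)-r(A)=1 and |A|-r(A)=2: 15.

15


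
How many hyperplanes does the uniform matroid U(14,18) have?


Hyperplanes of U(14,18) are flats of rank 13.
In a uniform matroid, these are exactly the (13)-element subsets.
Count = (18 choose 13) = 8568.

8568


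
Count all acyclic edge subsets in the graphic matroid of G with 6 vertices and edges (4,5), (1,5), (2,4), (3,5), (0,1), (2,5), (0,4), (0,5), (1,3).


An independent set in a graphic matroid is an acyclic edge subset.
G has 6 vertices and 9 edges.
Enumerate all 2^9 = 512 subsets, checking for acyclicity.
Total independent sets = 280.

280


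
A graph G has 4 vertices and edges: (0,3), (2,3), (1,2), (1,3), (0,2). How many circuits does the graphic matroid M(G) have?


A circuit in a graphic matroid = edge set of a simple cycle.
G has 4 vertices and 5 edges.
Enumerating all minimal edge subsets forming cycles...
Total circuits found: 3.

3


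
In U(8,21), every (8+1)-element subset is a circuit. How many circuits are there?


In U(8,21), circuits are the (9)-element subsets.
Any set of 9 elements is dependent, and removing any one element gives
an independent set of size 8, so it is a minimal dependent set.
Number of circuits = C(21,9) = 293930.

293930


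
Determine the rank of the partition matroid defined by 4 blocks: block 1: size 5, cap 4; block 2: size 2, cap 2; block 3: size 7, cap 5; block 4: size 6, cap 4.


Rank of a partition matroid = sum of min(|Si|, ci) for each block.
= min(5,4) + min(2,2) + min(7,5) + min(6,4)
= 4 + 2 + 5 + 4
= 15.

15


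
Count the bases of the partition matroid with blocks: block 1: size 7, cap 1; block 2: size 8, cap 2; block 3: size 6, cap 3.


A basis picks exactly ci elements from block i.
Number of bases = product of C(|Si|, ci).
= C(7,1) * C(8,2) * C(6,3)
= 7 * 28 * 20
= 3920.

3920


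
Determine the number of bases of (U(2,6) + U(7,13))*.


(M1+M2)* = M1* + M2*.
M1* = U(4,6), bases: C(6,4) = 15.
M2* = U(6,13), bases: C(13,6) = 1716.
|B(M*)| = 15 * 1716 = 25740.

25740


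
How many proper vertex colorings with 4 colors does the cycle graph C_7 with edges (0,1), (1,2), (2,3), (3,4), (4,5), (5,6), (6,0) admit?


P(C_7, k) = (k-1)^7 + (-1)^7*(k-1).
P(4) = (3)^7 - 3
= 2187 - 3 = 2184.

2184


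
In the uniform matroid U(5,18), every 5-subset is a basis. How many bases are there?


Bases of U(5,18) are all 5-element subsets of the 18-element ground set.
Number of bases = C(18,5).
(18 choose 5) = 8568.

8568


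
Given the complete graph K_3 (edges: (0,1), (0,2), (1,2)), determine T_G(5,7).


T(K_3; x,y) = x^2 + x + y.
T(5,7) = 25 + 5 + 7 = 37.

37


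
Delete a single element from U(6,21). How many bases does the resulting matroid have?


Deleting e from U(6,21) gives U(6,20) since n > r.
Bases of U(6,20) = C(20,6) = 38760.

38760


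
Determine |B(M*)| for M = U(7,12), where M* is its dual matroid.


The dual of U(r,n) is U(n-r, n) = U(5,12).
Bases of U(5,12) are all (5)-element subsets.
|B(M*)| = C(12,5) = 12! / (5! * 7!) = 792.

792


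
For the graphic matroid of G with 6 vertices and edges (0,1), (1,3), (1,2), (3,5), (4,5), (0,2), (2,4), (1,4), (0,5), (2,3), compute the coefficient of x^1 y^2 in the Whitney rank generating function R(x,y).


R(x,y) = sum over A in 2^E of x^(r(E)-r(A)) * y^(|A|-r(A)).
G has 6 vertices, 10 edges. r(E) = 5.
Enumerate all 2^10 = 1024 subsets.
Count subsets with r(E)-r(A)=1 and |A|-r(A)=2: 33.

33


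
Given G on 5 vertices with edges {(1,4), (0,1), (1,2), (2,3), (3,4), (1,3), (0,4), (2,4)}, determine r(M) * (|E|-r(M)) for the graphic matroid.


r(M) = |V| - c = 5 - 1 = 4.
nullity = |E| - r(M) = 8 - 4 = 4.
Product = 4 * 4 = 16.

16


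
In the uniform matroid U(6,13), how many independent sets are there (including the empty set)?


Independent sets of U(6,13) are all subsets of size <= 6.
Count = C(13,0) + C(13,1) + C(13,2) + C(13,3) + C(13,4) + C(13,5) + C(13,6)
     = 1 + 13 + 78 + 286 + 715 + 1287 + 1716
     = 4096.

4096


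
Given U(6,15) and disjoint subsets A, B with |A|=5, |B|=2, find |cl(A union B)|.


|A union B| = 5 + 2 = 7 (disjoint).
In U(6,15), cl(S) = S if |S| < 6, else cl(S) = E.
Since 7 >= 6, cl(A union B) = E.
|cl(A union B)| = 15.

15


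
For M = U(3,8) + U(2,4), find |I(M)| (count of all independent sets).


For a direct sum, |I(M1+M2)| = |I(M1)| * |I(M2)|.
|I(U(3,8))| = sum C(8,k) for k=0..3 = 93.
|I(U(2,4))| = sum C(4,k) for k=0..2 = 11.
Total = 93 * 11 = 1023.

1023


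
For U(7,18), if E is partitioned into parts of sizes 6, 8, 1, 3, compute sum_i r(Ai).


r(Ai) = min(|Ai|, 7) for each part.
Sum = min(6,7) + min(8,7) + min(1,7) + min(3,7)
    = 6 + 7 + 1 + 3
    = 17.

17


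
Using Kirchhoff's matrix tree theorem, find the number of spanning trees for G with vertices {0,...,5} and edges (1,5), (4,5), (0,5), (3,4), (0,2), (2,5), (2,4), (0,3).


By Kirchhoff's matrix tree theorem, the number of spanning trees equals
the determinant of any cofactor of the Laplacian matrix L.
G has 6 vertices and 8 edges.
Computing the (5 x 5) cofactor determinant gives 24.

24


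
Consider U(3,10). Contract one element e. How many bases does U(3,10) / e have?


Contracting e from U(3,10) gives U(2,9).
Bases of U(2,9) = C(9,2) = 9! / (2! * 7!) = 36.

36


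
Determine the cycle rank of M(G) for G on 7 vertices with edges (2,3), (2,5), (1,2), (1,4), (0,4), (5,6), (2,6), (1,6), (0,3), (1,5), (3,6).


Cycle rank (nullity) = |E| - r(M) = |E| - (|V| - c).
|E| = 11, |V| = 7, c = 1.
Nullity = 11 - (7 - 1) = 11 - 6 = 5.

5


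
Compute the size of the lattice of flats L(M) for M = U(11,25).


Flats of U(11,25): every subset of size < 11 is a flat, plus E itself.
Count = (25 choose 0) + (25 choose 1) + (25 choose 2) + (25 choose 3) + (25 choose 4) + (25 choose 5) + (25 choose 6) + (25 choose 7) + (25 choose 8) + (25 choose 9) + (25 choose 10) + 1
     = 1 + 25 + 300 + 2300 + 12650 + 53130 + 177100 + 480700 + 1081575 + 2042975 + 3268760 + 1
     = 7119517.

7119517


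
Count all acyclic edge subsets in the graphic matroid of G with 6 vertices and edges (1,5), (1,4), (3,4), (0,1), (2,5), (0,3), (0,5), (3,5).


An independent set in a graphic matroid is an acyclic edge subset.
G has 6 vertices and 8 edges.
Enumerate all 2^8 = 256 subsets, checking for acyclicity.
Total independent sets = 172.

172


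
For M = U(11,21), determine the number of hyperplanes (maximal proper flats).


Hyperplanes of U(11,21) are flats of rank 10.
In a uniform matroid, these are exactly the (10)-element subsets.
Count = C(21,10) = 21! / (10! * 11!) = 352716.

352716


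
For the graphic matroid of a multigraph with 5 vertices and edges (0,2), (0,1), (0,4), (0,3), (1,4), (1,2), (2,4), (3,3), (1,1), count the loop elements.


In a graphic matroid, a loop is a self-loop edge (u,u) with rank 0.
Examining all 9 edges for self-loops...
Self-loops found: (3,3), (1,1)
Number of loops = 2.

2


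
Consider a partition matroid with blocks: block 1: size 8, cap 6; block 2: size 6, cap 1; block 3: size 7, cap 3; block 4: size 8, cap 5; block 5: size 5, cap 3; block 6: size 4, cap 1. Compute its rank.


Rank of a partition matroid = sum of min(|Si|, ci) for each block.
= min(8,6) + min(6,1) + min(7,3) + min(8,5) + min(5,3) + min(4,1)
= 6 + 1 + 3 + 5 + 3 + 1
= 19.

19


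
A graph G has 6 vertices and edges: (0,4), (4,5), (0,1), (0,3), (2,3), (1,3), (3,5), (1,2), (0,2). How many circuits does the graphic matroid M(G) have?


A circuit in a graphic matroid = edge set of a simple cycle.
G has 6 vertices and 9 edges.
Enumerating all minimal edge subsets forming cycles...
Total circuits found: 12.

12


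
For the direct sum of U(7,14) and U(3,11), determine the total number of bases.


Bases of a direct sum M1 + M2: |B| = |B(M1)| * |B(M2)|.
|B(U(7,14))| = C(14,7) = 3432.
|B(U(3,11))| = C(11,3) = 165.
Total bases = 3432 * 165 = 566280.

566280


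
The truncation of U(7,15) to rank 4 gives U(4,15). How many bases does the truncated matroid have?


Truncating U(7,15) to rank 4 gives U(4,15).
Bases of U(4,15) are all 4-element subsets of 15 elements.
Number of bases = C(15,4) = (15 * 14 * 13 * 12) / (1 * 2 * 3 * 4) = 1365.

1365
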